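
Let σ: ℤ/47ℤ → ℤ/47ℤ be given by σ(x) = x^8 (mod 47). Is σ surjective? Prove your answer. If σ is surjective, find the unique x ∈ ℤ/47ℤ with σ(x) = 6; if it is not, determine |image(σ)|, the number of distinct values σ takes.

24

σ(23): Repeated squaring mod 47: 23^1 ≡ 23, 23^2 ≡ 23² = 529 ≡ 12, 23^4 ≡ 12² = 144 ≡ 3, 23^8 ≡ 3² = 9. So 23^8 ≡ 9 (mod 47).
σ(24): Repeated squaring mod 47: 24^1 ≡ 24, 24^2 ≡ 24² = 576 ≡ 12, 24^4 ≡ 12² = 144 ≡ 3, 24^8 ≡ 3² = 9. So 24^8 ≡ 9 (mod 47).
So σ(23) = σ(24) = 9 while 23 ≠ 24, hence σ is not injective.
A non-injective map from the 47-element set ℤ/47ℤ to itself takes at most 46 distinct values, so it cannot be surjective. So σ is not surjective.
Since σ is not surjective, we determine |image(σ)|. Computing x^8 mod 47 for each x (by repeated squaring, reducing mod 47 at every step), the values σ(0), σ(1), …, σ(46) are: 0, 1, 21, 28, 18, 8, 24, 16, 2, 32, 27, 12, 34, 37, 7, 36, 42, 4, 14, 6, 3, 25, 17, 9, 9, 17, 25, 3, 6, 14, 4, 42, 36, 7, 37, 34, 12, 27, 32, 2, 16, 24, 8, 18, 28, 21, 1.
The distinct values are {0, 1, 2, 3, 4, 6, 7, 8, 9, 12, 14, 16, 17, 18, 21, 24, 25, 27, 28, 32, 34, 36, 37, 42}; there are 24 of them.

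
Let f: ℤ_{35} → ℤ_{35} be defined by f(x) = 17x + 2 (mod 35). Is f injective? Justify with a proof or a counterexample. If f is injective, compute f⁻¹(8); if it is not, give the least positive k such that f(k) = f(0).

If f(a) = f(b), then 17a ≡ 17b (mod 35). Because gcd(17, 35) = 1, we may cancel 17 to get a ≡ b (mod 35).
Thus f is injective.
We now compute 17⁻¹ mod 35 explicitly. Euclid's algorithm: 35 = 2·17 + 1; back-substituting gives 1 = 33·17 − 16·35, so 17⁻¹ ≡ 33 (mod 35).
Since f is injective, we find f⁻¹(8): we need 17x ≡ 8 − 2 ≡ 6 (mod 35). Using 17⁻¹ = 33: x ≡ 33·6 = 198 = 5·35 + 23, so x = 23.
Check: f(23) = 17·23 + 2 = 393 = 11·35 + 8 ≡ 8 (mod 35).

23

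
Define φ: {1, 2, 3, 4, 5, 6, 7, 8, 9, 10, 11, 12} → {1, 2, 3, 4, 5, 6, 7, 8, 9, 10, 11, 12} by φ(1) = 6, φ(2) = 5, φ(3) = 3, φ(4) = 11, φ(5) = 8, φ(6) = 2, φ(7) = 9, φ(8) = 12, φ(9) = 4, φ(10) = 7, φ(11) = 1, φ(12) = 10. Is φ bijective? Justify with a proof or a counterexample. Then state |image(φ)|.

12

The values 6, 5, 3, 11, 8, 2, 9, 12, 4, 7, 1, 10 are a permutation of {1, 2, 3, 4, 5, 6, 7, 8, 9, 10, 11, 12}: each element appears exactly once.
So φ is injective and surjective, hence bijective.
The image of φ is {1, 2, 3, 4, 5, 6, 7, 8, 9, 10, 11, 12}, which has 12 elements.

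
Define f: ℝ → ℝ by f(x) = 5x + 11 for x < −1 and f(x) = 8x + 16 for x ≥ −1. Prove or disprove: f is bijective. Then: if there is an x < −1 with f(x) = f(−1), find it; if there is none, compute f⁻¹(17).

1/8

Both pieces are strictly increasing (slopes 5 and 8), so each is injective on its own interval.
The left piece maps (−∞, −1) onto (−∞, 6); the right piece maps [−1, ∞) onto [8, ∞).
The images leave a gap (6 has no preimage), so f is not surjective, hence not bijective.
Because the two images are disjoint, no x < −1 has f(x) = f(−1), so we compute f⁻¹(17): 17 lies in [8, ∞), so solve 8x + 16 = 17: x = (17 − 16)/8 = 1/8.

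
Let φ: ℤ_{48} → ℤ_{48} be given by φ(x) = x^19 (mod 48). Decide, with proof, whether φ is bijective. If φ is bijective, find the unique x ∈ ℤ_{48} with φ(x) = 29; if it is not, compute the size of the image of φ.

φ(0) = 0^19 = 0.
φ(6): Repeated squaring mod 48: 6^1 ≡ 6, 6^2 ≡ 6² = 36, 6^4 ≡ 36² = 1296 ≡ 0, 6^8 ≡ 0² = 0, 6^16 ≡ 0² = 0. Since 19 = 16 + 2 + 1, 6^19 ≡ 0·36·6: 0·36 = 0, then 0·6 = 0. So 6^19 ≡ 0 (mod 48).
So φ(0) = φ(6) = 0 while 0 ≠ 6, hence φ is not injective, hence not bijective.
Since φ is not bijective, we determine |image(φ)|. Computing x^19 mod 48 for each x (by repeated squaring, reducing mod 48 at every step), the values φ(0), φ(1), …, φ(47) are: 0, 1, 32, 27, 16, 29, 0, 7, 32, 9, 16, 35, 0, 37, 32, 15, 16, 17, 0, 43, 32, 45, 16, 23, 0, 25, 32, 3, 16, 5, 0, 31, 32, 33, 16, 11, 0, 13, 32, 39, 16, 41, 0, 19, 32, 21, 16, 47.
The distinct values are {0, 1, 3, 5, 7, 9, 11, 13, 15, 16, 17, 19, 21, 23, 25, 27, 29, 31, 32, 33, 35, 37, 39, 41, 43, 45, 47}; there are 27 of them.

27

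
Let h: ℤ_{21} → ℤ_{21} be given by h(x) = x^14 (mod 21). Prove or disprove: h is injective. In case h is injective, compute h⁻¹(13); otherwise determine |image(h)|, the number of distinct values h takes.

h(2): Repeated squaring mod 21: 2^1 ≡ 2, 2^2 ≡ 2² = 4, 2^4 ≡ 4² = 16, 2^8 ≡ 16² = 256 ≡ 4. Since 14 = 8 + 4 + 2, 2^14 ≡ 4·16·4: 4·16 = 64 ≡ 1, then 1·4 = 4. So 2^14 ≡ 4 (mod 21).
h(5): Repeated squaring mod 21: 5^1 ≡ 5, 5^2 ≡ 5² = 25 ≡ 4, 5^4 ≡ 4² = 16, 5^8 ≡ 16² = 256 ≡ 4. Since 14 = 8 + 4 + 2, 5^14 ≡ 4·16·4: 4·16 = 64 ≡ 1, then 1·4 = 4. So 5^14 ≡ 4 (mod 21).
So h(2) = h(5) = 4 while 2 ≠ 5, so h is not injective.
Since h is not injective, we determine |image(h)|. Computing x^14 mod 21 for each x (by repeated squaring, reducing mod 21 at every step), the values h(0), h(1), …, h(20) are: 0, 1, 4, 9, 16, 4, 15, 7, 1, 18, 16, 16, 18, 1, 7, 15, 4, 16, 9, 4, 1.
The distinct values are {0, 1, 4, 7, 9, 15, 16, 18}; there are 8 of them.

8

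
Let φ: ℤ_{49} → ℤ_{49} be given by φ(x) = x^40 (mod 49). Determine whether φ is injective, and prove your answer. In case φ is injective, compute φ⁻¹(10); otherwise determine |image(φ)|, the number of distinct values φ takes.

22

φ(0) = 0^40 = 0.
φ(7): Repeated squaring mod 49: 7^1 ≡ 7, 7^2 ≡ 7² = 49 ≡ 0, 7^4 ≡ 0² = 0, 7^8 ≡ 0² = 0, 7^16 ≡ 0² = 0, 7^32 ≡ 0² = 0. Since 40 = 32 + 8, 7^40 ≡ 0·0: 0·0 = 0. So 7^40 ≡ 0 (mod 49).
So φ(0) = φ(7) = 0 while 0 ≠ 7, therefore φ is not injective.
Since φ is not injective, we determine |image(φ)|. Computing x^40 mod 49 for each x (by repeated squaring, reducing mod 49 at every step), the values φ(0), φ(1), …, φ(48) are: 0, 1, 37, 11, 46, 2, 15, 0, 36, 23, 25, 32, 16, 29, 0, 22, 9, 39, 18, 30, 43, 0, 8, 44, 4, 4, 44, 8, 0, 43, 30, 18, 39, 9, 22, 0, 29, 16, 32, 25, 23, 36, 0, 15, 2, 46, 11, 37, 1.
The distinct values are {0, 1, 2, 4, 8, 9, 11, 15, 16, 18, 22, 23, 25, 29, 30, 32, 36, 37, 39, 43, 44, 46}; there are 22 of them.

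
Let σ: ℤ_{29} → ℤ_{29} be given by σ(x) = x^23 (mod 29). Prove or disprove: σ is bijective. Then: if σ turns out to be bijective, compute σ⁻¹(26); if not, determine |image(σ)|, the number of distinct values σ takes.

14

Since 29 is prime, the nonzero elements of ℤ_{29} form a cyclic group of order 28.
As gcd(23, 28) = 1, raising to the 23rd power is a bijection on this group: if u^23 ≡ v^23 then (uv^{−1})^23 = 1, and the only element of order dividing gcd(23, 28) = 1 is 1, so u = v.
With σ(0) = 0 this makes σ injective on all of ℤ_{29}, hence bijective (finite equal-size domain and codomain). In particular σ is bijective.
Since σ is bijective, we find the preimage of 26. The inverse of x ↦ x^23 on (ℤ_{29})^× is x ↦ x^11, because 23·11 = 253 = 9·28 + 1 ≡ 1 (mod 28) and x^{28} = 1 for x ≠ 0 (Fermat). So σ⁻¹(26) = 26^11 mod 29.
Repeated squaring mod 29: 26^1 ≡ 26, 26^2 ≡ 26² = 676 ≡ 9, 26^4 ≡ 9² = 81 ≡ 23, 26^8 ≡ 23² = 529 ≡ 7. Since 11 = 8 + 2 + 1, 26^11 ≡ 7·9·26: 7·9 = 63 ≡ 5, then 5·26 = 130 ≡ 14. So 26^11 ≡ 14 (mod 29).
Hence σ⁻¹(26) = 14.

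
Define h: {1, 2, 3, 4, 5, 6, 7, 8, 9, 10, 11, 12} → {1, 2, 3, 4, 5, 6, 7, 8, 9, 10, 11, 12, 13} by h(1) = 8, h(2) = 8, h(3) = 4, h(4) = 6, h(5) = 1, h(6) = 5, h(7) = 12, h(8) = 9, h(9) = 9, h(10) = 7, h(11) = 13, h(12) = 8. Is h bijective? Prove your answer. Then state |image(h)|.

h(1) = 8 = h(2) with 1 ≠ 2, so h is not injective, hence not bijective.
The image of h is {1, 4, 5, 6, 7, 8, 9, 12, 13}, which has 9 elements.

9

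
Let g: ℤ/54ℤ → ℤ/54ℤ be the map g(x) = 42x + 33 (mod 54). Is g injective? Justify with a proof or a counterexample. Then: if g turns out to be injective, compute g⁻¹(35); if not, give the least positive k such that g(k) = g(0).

We have gcd(42, 54) = 6 > 1. Taking s = 0 and t = 9: g(0) = 33 and g(9) = 42·9 + 33 = 411 ≡ 33 (mod 54).
So g(0) = g(9) while 0 ≠ 9, so g is not injective.
Since g is not injective, we find the least positive k with g(k) = g(0): this means 42k ≡ 0 (mod 54), i.e. 54 ∣ 42k. Since gcd(42, 54) = 6, dividing through by 6 this holds exactly when 9 ∣ 7k, and as gcd(7, 9) = 1, exactly when 9 ∣ k.
The smallest positive such k is 9.

9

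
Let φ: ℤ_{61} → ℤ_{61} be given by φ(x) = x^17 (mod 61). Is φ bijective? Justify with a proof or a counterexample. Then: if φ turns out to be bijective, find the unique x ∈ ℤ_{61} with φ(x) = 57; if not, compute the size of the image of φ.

22

Since 61 is prime, the nonzero elements of ℤ_{61} form a cyclic group of order 60.
As gcd(17, 60) = 1, raising to the 17th power is a bijection on this group: if a^17 ≡ b^17 then (ab^{−1})^17 = 1, and the only element of order dividing gcd(17, 60) = 1 is 1, so a = b.
With φ(0) = 0 this makes φ injective on all of ℤ_{61}, hence bijective (finite equal-size domain and codomain). In particular φ is bijective.
Since φ is bijective, we find the preimage of 57. The inverse of x ↦ x^17 on (ℤ_{61})^× is x ↦ x^53, because 17·53 = 901 = 15·60 + 1 ≡ 1 (mod 60) and x^{60} = 1 for x ≠ 0 (Fermat). So φ⁻¹(57) = 57^53 mod 61.
Repeated squaring mod 61: 57^1 ≡ 57, 57^2 ≡ 57² = 3249 ≡ 16, 57^4 ≡ 16² = 256 ≡ 12, 57^8 ≡ 12² = 144 ≡ 22, 57^16 ≡ 22² = 484 ≡ 57, 57^32 ≡ 57² = 3249 ≡ 16. Since 53 = 32 + 16 + 4 + 1, 57^53 ≡ 16·57·12·57: 16·57 = 912 ≡ 58, then 58·12 = 696 ≡ 25, then 25·57 = 1425 ≡ 22. So 57^53 ≡ 22 (mod 61).
Hence φ⁻¹(57) = 22.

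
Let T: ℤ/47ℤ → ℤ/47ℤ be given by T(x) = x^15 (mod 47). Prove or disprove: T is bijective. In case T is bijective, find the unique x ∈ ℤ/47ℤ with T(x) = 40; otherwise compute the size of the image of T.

Since 47 is prime, the nonzero elements of ℤ/47ℤ form a cyclic group of order 46.
As gcd(15, 46) = 1, raising to the 15th power is a bijection on this group: if u^15 ≡ v^15 then (uv^{−1})^15 = 1, and the only element of order dividing gcd(15, 46) = 1 is 1, so u = v.
With T(0) = 0 this makes T injective on all of ℤ/47ℤ, hence bijective (finite equal-size domain and codomain). In particular T is bijective.
Since T is bijective, we find the preimage of 40. The inverse of x ↦ x^15 on (ℤ/47ℤ)^× is x ↦ x^43, because 15·43 = 645 = 14·46 + 1 ≡ 1 (mod 46) and x^{46} = 1 for x ≠ 0 (Fermat). So T⁻¹(40) = 40^43 mod 47.
Repeated squaring mod 47: 40^1 ≡ 40, 40^2 ≡ 40² = 1600 ≡ 2, 40^4 ≡ 2² = 4, 40^8 ≡ 4² = 16, 40^16 ≡ 16² = 256 ≡ 21, 40^32 ≡ 21² = 441 ≡ 18. Since 43 = 32 + 8 + 2 + 1, 40^43 ≡ 18·16·2·40: 18·16 = 288 ≡ 6, then 6·2 = 12, then 12·40 = 480 ≡ 10. So 40^43 ≡ 10 (mod 47).
Hence T⁻¹(40) = 10.

10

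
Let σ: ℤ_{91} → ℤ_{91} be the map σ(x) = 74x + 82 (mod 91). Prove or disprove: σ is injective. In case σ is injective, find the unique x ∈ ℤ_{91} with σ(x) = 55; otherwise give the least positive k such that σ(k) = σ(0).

23

Suppose σ(x_1) = σ(x_2) in ℤ_{91}. Then 74x_1 + 82 ≡ 74x_2 + 82 (mod 91), thus 74(x_1 − x_2) ≡ 0 (mod 91).
Since gcd(74, 91) = 1, 74 is invertible modulo 91, hence x_1 − x_2 ≡ 0 (mod 91), i.e. x_1 = x_2.
Hence σ is injective.
We now compute 74⁻¹ mod 91 explicitly. Euclid's algorithm: 91 = 1·74 + 17, 74 = 4·17 + 6, 17 = 2·6 + 5, 6 = 1·5 + 1; back-substituting gives 1 = 16·74 − 13·91, so 74⁻¹ ≡ 16 (mod 91).
Since σ is injective, we compute σ⁻¹(55): solve 74x + 82 ≡ 55 (mod 91), i.e. 74x ≡ 64 (mod 91).
Multiplying by 74⁻¹ = 16 gives x ≡ 16·64 = 1024 = 11·91 + 23 ≡ 23 (mod 91).
Check: σ(23) = 74·23 + 82 = 1784 = 19·91 + 55 ≡ 55 (mod 91).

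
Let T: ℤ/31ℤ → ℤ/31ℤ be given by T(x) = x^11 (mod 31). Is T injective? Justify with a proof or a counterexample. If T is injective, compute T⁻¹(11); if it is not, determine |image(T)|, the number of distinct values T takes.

24

Since 31 is prime, the nonzero elements of ℤ/31ℤ form a cyclic group of order 30.
As gcd(11, 30) = 1, raising to the 11th power is a bijection on this group: if u^11 ≡ v^11 then (uv^{−1})^11 = 1, and the only element of order dividing gcd(11, 30) = 1 is 1, so u = v.
With T(0) = 0 this makes T injective on all of ℤ/31ℤ, hence bijective (finite equal-size domain and codomain). In particular T is injective.
Since T is injective, we find the preimage of 11. The inverse of x ↦ x^11 on (ℤ/31ℤ)^× is x ↦ x^11, because 11·11 = 121 = 4·30 + 1 ≡ 1 (mod 30) and x^{30} = 1 for x ≠ 0 (Fermat). So T⁻¹(11) = 11^11 mod 31.
Repeated squaring mod 31: 11^1 ≡ 11, 11^2 ≡ 11² = 121 ≡ 28, 11^4 ≡ 28² = 784 ≡ 9, 11^8 ≡ 9² = 81 ≡ 19. Since 11 = 8 + 2 + 1, 11^11 ≡ 19·28·11: 19·28 = 532 ≡ 5, then 5·11 = 55 ≡ 24. So 11^11 ≡ 24 (mod 31).
Hence T⁻¹(11) = 24.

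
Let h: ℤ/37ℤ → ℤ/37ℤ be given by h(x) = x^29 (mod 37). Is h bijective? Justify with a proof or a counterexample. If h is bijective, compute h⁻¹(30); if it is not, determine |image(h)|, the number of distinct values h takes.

28

Since 37 is prime, the nonzero elements of ℤ/37ℤ form a cyclic group of order 36.
As gcd(29, 36) = 1, raising to the 29th power is a bijection on this group: if x_1^29 ≡ x_2^29 then (x_1x_2^{−1})^29 = 1, and the only element of order dividing gcd(29, 36) = 1 is 1, so x_1 = x_2.
With h(0) = 0 this makes h injective on all of ℤ/37ℤ, hence bijective (finite equal-size domain and codomain). In particular h is bijective.
Since h is bijective, we find the preimage of 30. The inverse of x ↦ x^29 on (ℤ/37ℤ)^× is x ↦ x^5, because 29·5 = 145 = 4·36 + 1 ≡ 1 (mod 36) and x^{36} = 1 for x ≠ 0 (Fermat). So h⁻¹(30) = 30^5 mod 37.
Repeated squaring mod 37: 30^1 ≡ 30, 30^2 ≡ 30² = 900 ≡ 12, 30^4 ≡ 12² = 144 ≡ 33. Since 5 = 4 + 1, 30^5 ≡ 33·30: 33·30 = 990 ≡ 28. So 30^5 ≡ 28 (mod 37).
Hence h⁻¹(30) = 28.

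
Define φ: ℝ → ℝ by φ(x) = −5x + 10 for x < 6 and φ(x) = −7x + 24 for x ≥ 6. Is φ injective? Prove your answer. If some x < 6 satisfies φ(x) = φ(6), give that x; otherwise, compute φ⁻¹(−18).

28/5

Both pieces are strictly decreasing (slopes −5 and −7), so each is injective on its own interval.
The left piece maps (−∞, 6) onto (−20, ∞); the right piece maps [6, ∞) onto (−∞, −18].
These images overlap. In particular φ(6) = −18 (right piece), and solving −5x + 10 = −18 on the left piece gives x = 28/5 < 6.
So φ(28/5) = φ(6) with 28/5 ≠ 6, and φ is not injective. This x = 28/5 is the requested value below 6.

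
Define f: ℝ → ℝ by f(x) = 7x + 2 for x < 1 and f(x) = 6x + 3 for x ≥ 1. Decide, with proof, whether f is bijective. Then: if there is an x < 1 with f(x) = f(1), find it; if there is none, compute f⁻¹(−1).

-3/7

Both pieces are strictly increasing (slopes 7 and 6), so each is injective on its own interval.
The left piece maps (−∞, 1) onto (−∞, 9); the right piece maps [1, ∞) onto [9, ∞).
Since 9 = 9, the images partition ℝ: f is injective and surjective, hence bijective.
Because the two images are disjoint, no x < 1 has f(x) = f(1), so we compute f⁻¹(−1): −1 lies in (−∞, 9), so solve 7x + 2 = −1: x = (−1 − 2)/7 = −3/7.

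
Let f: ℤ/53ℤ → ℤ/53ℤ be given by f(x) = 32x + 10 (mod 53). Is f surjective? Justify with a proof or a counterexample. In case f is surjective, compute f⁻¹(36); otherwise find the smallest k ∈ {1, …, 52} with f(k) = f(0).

24

By definition, f is surjective if every y in the codomain equals f(x) for some x in the domain.
Since gcd(32, 53) = 1, 32 is invertible modulo 53. Euclid's algorithm: 53 = 1·32 + 21, 32 = 1·21 + 11, 21 = 1·11 + 10, 11 = 1·10 + 1; back-substituting gives 1 = 5·32 − 3·53, so 32⁻¹ ≡ 5 (mod 53).
Then y ↦ 5(y − 10) is a two-sided inverse to f, so every y ∈ ℤ/53ℤ has a preimage.
So f is surjective.
Since f is surjective, we find f⁻¹(36): we need 32x ≡ 36 − 10 ≡ 26 (mod 53). Using 32⁻¹ = 5: x ≡ 5·26 = 130 = 2·53 + 24, so x = 24.
Check: f(24) = 32·24 + 10 = 778 = 14·53 + 36 ≡ 36 (mod 53).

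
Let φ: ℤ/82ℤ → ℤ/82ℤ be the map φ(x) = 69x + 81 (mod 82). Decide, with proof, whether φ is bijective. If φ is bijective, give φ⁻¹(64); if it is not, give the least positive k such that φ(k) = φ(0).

77

Recall that φ is injective if φ(a) = φ(b) implies a = b.
Suppose φ(a) = φ(b) in ℤ/82ℤ. Then 69a + 81 ≡ 69b + 81 (mod 82), therefore 69(a − b) ≡ 0 (mod 82).
Since gcd(69, 82) = 1, 69 is invertible modulo 82, therefore a − b ≡ 0 (mod 82), i.e. a = b.
We now compute 69⁻¹ mod 82 explicitly. Euclid's algorithm: 82 = 1·69 + 13, 69 = 5·13 + 4, 13 = 3·4 + 1; back-substituting gives 1 = 63·69 − 53·82, so 69⁻¹ ≡ 63 (mod 82).
For any y ∈ ℤ/82ℤ, x = 63(y − 81) mod 82 satisfies φ(x) = 69·63(y − 81) + 81 ≡ y (since 69·63 ≡ 1 mod 82). So every y has a preimage.
Therefore φ is bijective.
Since φ is bijective, we compute φ⁻¹(64): solve 69x + 81 ≡ 64 (mod 82), i.e. 69x ≡ 65 (mod 82).
Multiplying by 69⁻¹ = 63 gives x ≡ 63·65 = 4095 = 49·82 + 77 ≡ 77 (mod 82).
Check: φ(77) = 69·77 + 81 = 5394 = 65·82 + 64 ≡ 64 (mod 82).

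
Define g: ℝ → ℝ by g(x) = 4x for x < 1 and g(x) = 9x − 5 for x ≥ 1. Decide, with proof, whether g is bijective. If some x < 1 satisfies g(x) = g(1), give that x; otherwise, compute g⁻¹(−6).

-3/2

Both pieces are strictly increasing (slopes 4 and 9), so each is injective on its own interval.
The left piece maps (−∞, 1) onto (−∞, 4); the right piece maps [1, ∞) onto [4, ∞).
Since 4 = 4, the images partition ℝ: g is injective and surjective, hence bijective.
Because the two images are disjoint, no x < 1 has g(x) = g(1), so we compute g⁻¹(−6): −6 lies in (−∞, 4), so solve 4x = −6: x = (−6 − 0)/4 = −3/2.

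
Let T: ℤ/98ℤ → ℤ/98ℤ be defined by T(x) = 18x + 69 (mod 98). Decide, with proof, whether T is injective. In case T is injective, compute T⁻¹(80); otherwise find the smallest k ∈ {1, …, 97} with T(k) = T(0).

We have gcd(18, 98) = 2 > 1. Taking u = 0 and v = 49: T(0) = 69 and T(49) = 18·49 + 69 = 951 ≡ 69 (mod 98).
So T(0) = T(49) while 0 ≠ 49, so T is not injective.
Since T is not injective, we find the least positive k with T(k) = T(0): this means 18k ≡ 0 (mod 98), i.e. 98 ∣ 18k. Since gcd(18, 98) = 2, dividing through by 2 this holds exactly when 49 ∣ 9k, and as gcd(9, 49) = 1, exactly when 49 ∣ k.
The smallest positive such k is 49.

49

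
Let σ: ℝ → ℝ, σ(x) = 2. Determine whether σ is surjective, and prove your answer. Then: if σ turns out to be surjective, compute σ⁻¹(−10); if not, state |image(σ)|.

1

By definition, σ is surjective if every y in the codomain equals σ(x) for some x in the domain.
σ(x) = 2 for all x, so 3 has no preimage and σ is not surjective.
Since σ is not surjective, we state |image(σ)|: the image of σ is {2}, which has 1 element.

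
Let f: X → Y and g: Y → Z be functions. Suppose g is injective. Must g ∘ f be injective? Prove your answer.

No. Take X = {1, 2}, Y = Z = {1, 2, 3, 4}, f(1) = f(2) = 1, and g = identity (injective).
Then (g ∘ f)(1) = (g ∘ f)(2) = 1 with 1 ≠ 2, so g ∘ f is not injective.

not injective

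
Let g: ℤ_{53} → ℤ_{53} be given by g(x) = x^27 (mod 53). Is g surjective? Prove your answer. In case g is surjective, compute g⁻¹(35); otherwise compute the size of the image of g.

18

Since 53 is prime, the nonzero elements of ℤ_{53} form a cyclic group of order 52.
As gcd(27, 52) = 1, raising to the 27th power is a bijection on this group: if s^27 ≡ t^27 then (st^{−1})^27 = 1, and the only element of order dividing gcd(27, 52) = 1 is 1, so s = t.
With g(0) = 0 this makes g injective on all of ℤ_{53}, hence bijective (finite equal-size domain and codomain). In particular g is surjective.
Since g is surjective, we find the preimage of 35. The inverse of x ↦ x^27 on (ℤ_{53})^× is x ↦ x^27, because 27·27 = 729 = 14·52 + 1 ≡ 1 (mod 52) and x^{52} = 1 for x ≠ 0 (Fermat). So g⁻¹(35) = 35^27 mod 53.
Repeated squaring mod 53: 35^1 ≡ 35, 35^2 ≡ 35² = 1225 ≡ 6, 35^4 ≡ 6² = 36, 35^8 ≡ 36² = 1296 ≡ 24, 35^16 ≡ 24² = 576 ≡ 46. Since 27 = 16 + 8 + 2 + 1, 35^27 ≡ 46·24·6·35: 46·24 = 1104 ≡ 44, then 44·6 = 264 ≡ 52, then 52·35 = 1820 ≡ 18. So 35^27 ≡ 18 (mod 53).
Hence g⁻¹(35) = 18.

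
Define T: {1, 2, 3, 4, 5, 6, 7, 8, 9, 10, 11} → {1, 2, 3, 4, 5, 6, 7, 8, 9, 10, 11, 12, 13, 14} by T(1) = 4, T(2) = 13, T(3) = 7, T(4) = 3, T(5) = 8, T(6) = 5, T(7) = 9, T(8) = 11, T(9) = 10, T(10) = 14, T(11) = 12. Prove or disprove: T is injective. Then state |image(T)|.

The values T(1), …, T(11) are 4, 13, 7, 3, 8, 5, 9, 11, 10, 14, 12 — all distinct.
So T(s) = T(t) only when s = t, and T is injective.
The image of T is {3, 4, 5, 7, 8, 9, 10, 11, 12, 13, 14}, which has 11 elements.

11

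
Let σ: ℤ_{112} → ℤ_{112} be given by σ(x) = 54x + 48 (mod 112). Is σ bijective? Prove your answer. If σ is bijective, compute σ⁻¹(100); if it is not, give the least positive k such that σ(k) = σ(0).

56

Recall that σ is injective when σ(x_1) = σ(x_2) forces x_1 = x_2.
We have gcd(54, 112) = 2 > 1. Taking x_1 = 0 and x_2 = 56: σ(0) = 48 and σ(56) = 54·56 + 48 = 3072 ≡ 48 (mod 112).
So σ(0) = σ(56) while 0 ≠ 56, therefore σ is not injective, hence not bijective.
Since σ is not bijective, we find the least positive k with σ(k) = σ(0): this means 54k ≡ 0 (mod 112), i.e. 112 ∣ 54k. Since gcd(54, 112) = 2, dividing through by 2 this holds exactly when 56 ∣ 27k, and as gcd(27, 56) = 1, exactly when 56 ∣ k.
The smallest positive such k is 56.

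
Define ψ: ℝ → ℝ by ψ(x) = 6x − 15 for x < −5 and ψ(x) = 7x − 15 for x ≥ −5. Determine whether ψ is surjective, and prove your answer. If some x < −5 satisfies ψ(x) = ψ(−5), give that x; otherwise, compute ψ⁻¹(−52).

Both pieces are strictly increasing (slopes 6 and 7), so each is injective on its own interval.
The left piece maps (−∞, −5) onto (−∞, −45); the right piece maps [−5, ∞) onto [−50, ∞).
The union (−∞, −45) ∪ [−50, ∞) covers ℝ, so ψ is surjective.
For the follow-up: the images overlap, so an x < −5 with ψ(x) = ψ(−5) exists. ψ(−5) = −50; solving 6x − 15 = −50 for x < −5 gives x = (−50 + 15)/6 = −35/6.

-35/6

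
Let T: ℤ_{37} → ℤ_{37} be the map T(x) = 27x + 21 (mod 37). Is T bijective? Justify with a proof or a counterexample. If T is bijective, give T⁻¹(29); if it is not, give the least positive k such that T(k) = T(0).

Recall: injectivity means: for all x_1, x_2 in the domain, T(x_1) = T(x_2) implies x_1 = x_2.
Suppose T(x_1) = T(x_2) in ℤ_{37}. Then 27x_1 + 21 ≡ 27x_2 + 21 (mod 37), hence 27(x_1 − x_2) ≡ 0 (mod 37).
Since gcd(27, 37) = 1, 27 is invertible modulo 37, thus x_1 − x_2 ≡ 0 (mod 37), i.e. x_1 = x_2.
We now compute 27⁻¹ mod 37 explicitly. Euclid's algorithm: 37 = 1·27 + 10, 27 = 2·10 + 7, 10 = 1·7 + 3, 7 = 2·3 + 1; back-substituting gives 1 = 11·27 − 8·37, so 27⁻¹ ≡ 11 (mod 37).
For any y ∈ ℤ_{37}, x = 11(y − 21) mod 37 satisfies T(x) = 27·11(y − 21) + 21 ≡ y (since 27·11 ≡ 1 mod 37). So every y has a preimage.
Thus T is bijective.
Since T is bijective, we find T⁻¹(29): we need 27x ≡ 29 − 21 ≡ 8 (mod 37). Using 27⁻¹ = 11: x ≡ 11·8 = 88 = 2·37 + 14, so x = 14.
Check: T(14) = 27·14 + 21 = 399 = 10·37 + 29 ≡ 29 (mod 37).

14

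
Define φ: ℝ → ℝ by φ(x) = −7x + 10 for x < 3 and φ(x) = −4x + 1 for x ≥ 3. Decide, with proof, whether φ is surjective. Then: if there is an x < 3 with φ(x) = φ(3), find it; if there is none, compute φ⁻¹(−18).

Both pieces are strictly decreasing (slopes −7 and −4), so each is injective on its own interval.
The left piece maps (−∞, 3) onto (−11, ∞); the right piece maps [3, ∞) onto (−∞, −11].
These images together cover ℝ, so φ is surjective.
Because the two images are disjoint, no x < 3 has φ(x) = φ(3), so we compute φ⁻¹(−18): −18 lies in (−∞, −11], so solve −4x + 1 = −18: x = (−18 − 1)/(−4) = 19/4.

19/4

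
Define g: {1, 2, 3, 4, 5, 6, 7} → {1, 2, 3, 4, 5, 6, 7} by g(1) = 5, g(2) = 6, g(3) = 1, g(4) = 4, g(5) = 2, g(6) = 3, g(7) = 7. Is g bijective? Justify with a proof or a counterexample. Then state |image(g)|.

The values 5, 6, 1, 4, 2, 3, 7 are a permutation of {1, 2, 3, 4, 5, 6, 7}: each element appears exactly once.
So g is injective and surjective, hence bijective.
The image of g is {1, 2, 3, 4, 5, 6, 7}, which has 7 elements.

7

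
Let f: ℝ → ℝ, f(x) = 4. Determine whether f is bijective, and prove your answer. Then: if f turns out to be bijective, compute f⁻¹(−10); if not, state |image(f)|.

1

f(0) = 4 = f(1) with 0 ≠ 1, so f is not injective, hence not bijective.
Since f is not bijective, we state |image(f)|: the image of f is {4}, which has 1 element.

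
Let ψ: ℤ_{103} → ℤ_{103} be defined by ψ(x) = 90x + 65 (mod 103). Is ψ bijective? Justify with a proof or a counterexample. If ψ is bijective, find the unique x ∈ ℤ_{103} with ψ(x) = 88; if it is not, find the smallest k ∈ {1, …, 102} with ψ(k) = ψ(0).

If ψ(a) = ψ(b), then 90a ≡ 90b (mod 103). Because gcd(90, 103) = 1, we may cancel 90 to get a ≡ b (mod 103).
We now compute 90⁻¹ mod 103 explicitly. Euclid's algorithm: 103 = 1·90 + 13, 90 = 6·13 + 12, 13 = 1·12 + 1; back-substituting gives 1 = 95·90 − 83·103, so 90⁻¹ ≡ 95 (mod 103).
For any y ∈ ℤ_{103}, x = 95(y − 65) mod 103 satisfies ψ(x) = 90·95(y − 65) + 65 ≡ y (since 90·95 ≡ 1 mod 103). So every y has a preimage.
Therefore ψ is bijective.
Since ψ is bijective, we find ψ⁻¹(88): we need 90x ≡ 88 − 65 ≡ 23 (mod 103). Using 90⁻¹ = 95: x ≡ 95·23 = 2185 = 21·103 + 22, so x = 22.
Check: ψ(22) = 90·22 + 65 = 2045 = 19·103 + 88 ≡ 88 (mod 103).

22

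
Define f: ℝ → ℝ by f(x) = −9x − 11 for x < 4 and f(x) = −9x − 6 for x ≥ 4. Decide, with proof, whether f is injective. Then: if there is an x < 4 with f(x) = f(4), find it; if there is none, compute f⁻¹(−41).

Both pieces are strictly decreasing (slopes −9 and −9), so each is injective on its own interval.
The left piece maps (−∞, 4) onto (−47, ∞); the right piece maps [4, ∞) onto (−∞, −42].
These images overlap. In particular f(4) = −42 (right piece), and solving −9x − 11 = −42 on the left piece gives x = 31/9 < 4.
So f(31/9) = f(4) with 31/9 ≠ 4, and f is not injective. This x = 31/9 is the requested value below 4.

31/9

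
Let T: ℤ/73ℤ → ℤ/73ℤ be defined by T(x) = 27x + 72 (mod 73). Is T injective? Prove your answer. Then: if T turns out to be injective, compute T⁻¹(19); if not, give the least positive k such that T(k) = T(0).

44

If T(a) = T(b), then 27a ≡ 27b (mod 73). Because gcd(27, 73) = 1, we may cancel 27 to get a ≡ b (mod 73).
So T is injective.
We now compute 27⁻¹ mod 73 explicitly. Euclid's algorithm: 73 = 2·27 + 19, 27 = 1·19 + 8, 19 = 2·8 + 3, 8 = 2·3 + 2, 3 = 1·2 + 1; back-substituting gives 1 = 46·27 − 17·73, so 27⁻¹ ≡ 46 (mod 73).
Since T is injective, we find T⁻¹(19): we need 27x ≡ 19 − 72 ≡ 20 (mod 73). Using 27⁻¹ = 46: x ≡ 46·20 = 920 = 12·73 + 44, so x = 44.
Check: T(44) = 27·44 + 72 = 1260 = 17·73 + 19 ≡ 19 (mod 73).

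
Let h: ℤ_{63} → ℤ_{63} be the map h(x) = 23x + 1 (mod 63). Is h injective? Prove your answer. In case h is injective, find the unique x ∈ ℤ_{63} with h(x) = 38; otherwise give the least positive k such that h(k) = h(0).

29

Suppose h(a) = h(b) in ℤ_{63}. Then 23a + 1 ≡ 23b + 1 (mod 63), therefore 23(a − b) ≡ 0 (mod 63).
Since gcd(23, 63) = 1, 23 is invertible modulo 63, therefore a − b ≡ 0 (mod 63), i.e. a = b.
Therefore h is injective.
We now compute 23⁻¹ mod 63 explicitly. Euclid's algorithm: 63 = 2·23 + 17, 23 = 1·17 + 6, 17 = 2·6 + 5, 6 = 1·5 + 1; back-substituting gives 1 = 11·23 − 4·63, so 23⁻¹ ≡ 11 (mod 63).
Since h is injective, we find h⁻¹(38): we need 23x ≡ 38 − 1 ≡ 37 (mod 63). Using 23⁻¹ = 11: x ≡ 11·37 = 407 = 6·63 + 29, so x = 29.
Check: h(29) = 23·29 + 1 = 668 = 10·63 + 38 ≡ 38 (mod 63).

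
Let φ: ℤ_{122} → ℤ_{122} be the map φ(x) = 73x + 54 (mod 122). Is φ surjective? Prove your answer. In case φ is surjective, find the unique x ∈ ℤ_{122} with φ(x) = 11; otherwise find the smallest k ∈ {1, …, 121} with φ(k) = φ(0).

93

Recall: surjectivity means every element of the codomain has a preimage under φ.
Since gcd(73, 122) = 1, 73 is invertible modulo 122. Euclid's algorithm: 122 = 1·73 + 49, 73 = 1·49 + 24, 49 = 2·24 + 1; back-substituting gives 1 = 117·73 − 70·122, so 73⁻¹ ≡ 117 (mod 122).
Then y ↦ 117(y − 54) is a two-sided inverse to φ, so every y ∈ ℤ_{122} has a preimage.
Therefore φ is surjective.
Since φ is surjective, we compute φ⁻¹(11): solve 73x + 54 ≡ 11 (mod 122), i.e. 73x ≡ 79 (mod 122).
Multiplying by 73⁻¹ = 117 gives x ≡ 117·79 = 9243 = 75·122 + 93 ≡ 93 (mod 122).
Check: φ(93) = 73·93 + 54 = 6843 = 56·122 + 11 ≡ 11 (mod 122).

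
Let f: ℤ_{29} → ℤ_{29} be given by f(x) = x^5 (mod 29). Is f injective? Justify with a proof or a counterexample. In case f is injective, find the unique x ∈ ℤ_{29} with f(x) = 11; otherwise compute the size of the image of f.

3

Since 29 is prime, the nonzero elements of ℤ_{29} form a cyclic group of order 28.
As gcd(5, 28) = 1, raising to the 5th power is a bijection on this group: if x_1^5 ≡ x_2^5 then (x_1x_2^{−1})^5 = 1, and the only element of order dividing gcd(5, 28) = 1 is 1, so x_1 = x_2.
With f(0) = 0 this makes f injective on all of ℤ_{29}, hence bijective (finite equal-size domain and codomain). In particular f is injective.
Since f is injective, we find the preimage of 11. The inverse of x ↦ x^5 on (ℤ_{29})^× is x ↦ x^17, because 5·17 = 85 = 3·28 + 1 ≡ 1 (mod 28) and x^{28} = 1 for x ≠ 0 (Fermat). So f⁻¹(11) = 11^17 mod 29.
Repeated squaring mod 29: 11^1 ≡ 11, 11^2 ≡ 11² = 121 ≡ 5, 11^4 ≡ 5² = 25, 11^8 ≡ 25² = 625 ≡ 16, 11^16 ≡ 16² = 256 ≡ 24. Since 17 = 16 + 1, 11^17 ≡ 24·11: 24·11 = 264 ≡ 3. So 11^17 ≡ 3 (mod 29).
Hence f⁻¹(11) = 3.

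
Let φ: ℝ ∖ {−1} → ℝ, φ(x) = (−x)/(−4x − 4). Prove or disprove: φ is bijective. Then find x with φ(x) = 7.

-28/27

If φ(x) = 1/4, cross-multiplying gives −4(−x) = −1(−4x − 4), which simplifies to 0 = 4 — false.  So 1/4 has no preimage and φ is not surjective.
So φ is not bijective.
Solving φ(x) = 7: cross-multiplying gives −x = 7(−4x − 4), which rearranges to 27x = −28, so x = −28/27.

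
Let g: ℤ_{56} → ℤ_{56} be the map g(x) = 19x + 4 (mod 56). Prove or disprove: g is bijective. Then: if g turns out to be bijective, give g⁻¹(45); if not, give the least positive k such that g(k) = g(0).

11

Suppose g(u) = g(v) in ℤ_{56}. Then 19u + 4 ≡ 19v + 4 (mod 56), so 19(u − v) ≡ 0 (mod 56).
Since gcd(19, 56) = 1, 19 is invertible modulo 56, so u − v ≡ 0 (mod 56), i.e. u = v.
We now compute 19⁻¹ mod 56 explicitly. Euclid's algorithm: 56 = 2·19 + 18, 19 = 1·18 + 1; back-substituting gives 1 = 3·19 − 1·56, so 19⁻¹ ≡ 3 (mod 56).
For any y ∈ ℤ_{56}, x = 3(y − 4) mod 56 satisfies g(x) = 19·3(y − 4) + 4 ≡ y (since 19·3 ≡ 1 mod 56). So every y has a preimage.
Thus g is bijective.
Since g is bijective, we compute g⁻¹(45): solve 19x + 4 ≡ 45 (mod 56), i.e. 19x ≡ 41 (mod 56).
Multiplying by 19⁻¹ = 3 gives x ≡ 3·41 = 123 = 2·56 + 11 ≡ 11 (mod 56).
Check: g(11) = 19·11 + 4 = 213 = 3·56 + 45 ≡ 45 (mod 56).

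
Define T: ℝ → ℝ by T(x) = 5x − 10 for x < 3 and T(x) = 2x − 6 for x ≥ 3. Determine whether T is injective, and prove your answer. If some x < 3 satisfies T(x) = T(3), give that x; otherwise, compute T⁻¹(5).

Both pieces are strictly increasing (slopes 5 and 2), so each is injective on its own interval.
The left piece maps (−∞, 3) onto (−∞, 5); the right piece maps [3, ∞) onto [0, ∞).
These images overlap. In particular T(3) = 0 (right piece), and solving 5x − 10 = 0 on the left piece gives x = 2 < 3.
So T(2) = T(3) with 2 ≠ 3, and T is not injective. This x = 2 is the requested value below 3.

2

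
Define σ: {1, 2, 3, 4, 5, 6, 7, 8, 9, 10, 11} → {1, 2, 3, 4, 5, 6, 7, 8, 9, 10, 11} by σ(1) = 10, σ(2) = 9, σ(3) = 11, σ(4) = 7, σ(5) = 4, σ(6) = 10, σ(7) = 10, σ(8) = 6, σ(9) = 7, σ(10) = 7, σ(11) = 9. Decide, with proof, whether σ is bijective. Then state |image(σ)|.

6

σ(1) = 10 = σ(6) with 1 ≠ 6, so σ is not injective, hence not bijective.
The image of σ is {4, 6, 7, 9, 10, 11}, which has 6 elements.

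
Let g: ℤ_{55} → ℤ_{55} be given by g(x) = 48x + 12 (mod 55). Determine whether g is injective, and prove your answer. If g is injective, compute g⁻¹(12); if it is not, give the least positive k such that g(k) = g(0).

0

By definition, injectivity means: for all u, v in the domain, g(u) = g(v) implies u = v.
Suppose g(u) = g(v) in ℤ_{55}. Then 48u + 12 ≡ 48v + 12 (mod 55), thus 48(u − v) ≡ 0 (mod 55).
Since gcd(48, 55) = 1, 48 is invertible modulo 55, therefore u − v ≡ 0 (mod 55), i.e. u = v.
So g is injective.
We now compute 48⁻¹ mod 55 explicitly. Euclid's algorithm: 55 = 1·48 + 7, 48 = 6·7 + 6, 7 = 1·6 + 1; back-substituting gives 1 = 47·48 − 41·55, so 48⁻¹ ≡ 47 (mod 55).
Since g is injective, we find g⁻¹(12): we need 48x ≡ 12 − 12 ≡ 0 (mod 55). Using 48⁻¹ = 47: x ≡ 47·0 = 0, so x = 0.
Check: g(0) = 48·0 + 12 = 12 ≡ 12 (mod 55).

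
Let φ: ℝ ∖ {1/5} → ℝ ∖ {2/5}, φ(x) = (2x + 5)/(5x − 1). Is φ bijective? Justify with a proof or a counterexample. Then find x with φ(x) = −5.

0

Suppose φ(x_1) = φ(x_2). Cross-multiplying: (2x_1 + 5)(5x_2 − 1) = (2x_2 + 5)(5x_1 − 1).
Expanding both sides and cancelling the symmetric terms leaves −27·(x_1 − x_2) = 0. Since −27 ≠ 0, x_1 = x_2. So φ is injective.
For any y ≠ 2/5, solving y(5x − 1) = 2x + 5 for x gives a well-defined x ≠ 1/5. So φ is surjective.
Therefore φ is bijective.
Solving φ(x) = −5: cross-multiplying gives 2x + 5 = −5(5x − 1), which rearranges to 27x = 0, so x = 0.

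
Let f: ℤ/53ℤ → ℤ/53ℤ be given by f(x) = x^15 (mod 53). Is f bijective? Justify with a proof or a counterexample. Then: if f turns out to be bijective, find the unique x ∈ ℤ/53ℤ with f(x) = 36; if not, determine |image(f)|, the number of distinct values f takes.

Since 53 is prime, the nonzero elements of ℤ/53ℤ form a cyclic group of order 52.
As gcd(15, 52) = 1, raising to the 15th power is a bijection on this group: if s^15 ≡ t^15 then (st^{−1})^15 = 1, and the only element of order dividing gcd(15, 52) = 1 is 1, so s = t.
With f(0) = 0 this makes f injective on all of ℤ/53ℤ, hence bijective (finite equal-size domain and codomain). In particular f is bijective.
Since f is bijective, we find the preimage of 36. The inverse of x ↦ x^15 on (ℤ/53ℤ)^× is x ↦ x^7, because 15·7 = 105 = 2·52 + 1 ≡ 1 (mod 52) and x^{52} = 1 for x ≠ 0 (Fermat). So f⁻¹(36) = 36^7 mod 53.
Repeated squaring mod 53: 36^1 ≡ 36, 36^2 ≡ 36² = 1296 ≡ 24, 36^4 ≡ 24² = 576 ≡ 46. Since 7 = 4 + 2 + 1, 36^7 ≡ 46·24·36: 46·24 = 1104 ≡ 44, then 44·36 = 1584 ≡ 47. So 36^7 ≡ 47 (mod 53).
Hence f⁻¹(36) = 47.

47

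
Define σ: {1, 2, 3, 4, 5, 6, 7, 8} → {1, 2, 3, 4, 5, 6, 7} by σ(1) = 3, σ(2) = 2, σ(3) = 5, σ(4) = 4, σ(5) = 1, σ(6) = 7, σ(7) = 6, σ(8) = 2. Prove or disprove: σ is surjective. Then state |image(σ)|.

Every element of the codomain has a preimage: 1 = σ(5), 2 = σ(2), 3 = σ(1), 4 = σ(4), 5 = σ(3), 6 = σ(7), 7 = σ(6).
Therefore σ is surjective.
The image of σ is {1, 2, 3, 4, 5, 6, 7}, which has 7 elements.

7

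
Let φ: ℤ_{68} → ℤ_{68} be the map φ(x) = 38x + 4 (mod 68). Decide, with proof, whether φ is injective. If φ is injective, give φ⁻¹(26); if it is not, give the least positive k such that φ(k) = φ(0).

34

Recall that injectivity means: for all u, v in the domain, φ(u) = φ(v) implies u = v.
We have gcd(38, 68) = 2 > 1. Taking u = 0 and v = 34: φ(0) = 4 and φ(34) = 38·34 + 4 = 1296 ≡ 4 (mod 68).
So φ(0) = φ(34) while 0 ≠ 34, so φ is not injective.
Since φ is not injective, we find the least positive k with φ(k) = φ(0): this means 38k ≡ 0 (mod 68), i.e. 68 ∣ 38k. Since gcd(38, 68) = 2, dividing through by 2 this holds exactly when 34 ∣ 19k, and as gcd(19, 34) = 1, exactly when 34 ∣ k.
The smallest positive such k is 34.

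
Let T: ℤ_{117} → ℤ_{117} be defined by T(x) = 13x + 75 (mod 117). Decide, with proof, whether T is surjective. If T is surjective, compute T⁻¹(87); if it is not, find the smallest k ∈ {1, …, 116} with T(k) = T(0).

Since gcd(13, 117) = 13, we have 13x ≡ 0 (mod 13) for all x, so T(x) ≡ 10 (mod 13).
But 0 ≢ 10 (mod 13), so 0 ∈ ℤ_{117} has no preimage. Hence T is not surjective.
Since T is not surjective, we find the least positive k with T(k) = T(0): this means 13k ≡ 0 (mod 117), i.e. 117 ∣ 13k. Since gcd(13, 117) = 13, dividing through by 13 this holds exactly when 9 ∣ k.
The smallest positive such k is 9.

9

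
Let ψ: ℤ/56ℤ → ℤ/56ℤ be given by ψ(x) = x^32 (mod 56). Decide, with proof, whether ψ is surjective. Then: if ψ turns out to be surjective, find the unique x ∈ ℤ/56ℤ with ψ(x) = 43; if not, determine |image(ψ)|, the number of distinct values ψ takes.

ψ(6): Repeated squaring mod 56: 6^1 ≡ 6, 6^2 ≡ 6² = 36, 6^4 ≡ 36² = 1296 ≡ 8, 6^8 ≡ 8² = 64 ≡ 8, 6^16 ≡ 8² = 64 ≡ 8, 6^32 ≡ 8² = 64 ≡ 8. So 6^32 ≡ 8 (mod 56).
ψ(8): Repeated squaring mod 56: 8^1 ≡ 8, 8^2 ≡ 8² = 64 ≡ 8, 8^4 ≡ 8² = 64 ≡ 8, 8^8 ≡ 8² = 64 ≡ 8, 8^16 ≡ 8² = 64 ≡ 8, 8^32 ≡ 8² = 64 ≡ 8. So 8^32 ≡ 8 (mod 56).
So ψ(6) = ψ(8) = 8 while 6 ≠ 8, hence ψ is not injective.
A non-injective map from the 56-element set ℤ/56ℤ to itself takes at most 55 distinct values, so it cannot be surjective. Therefore ψ is not surjective.
Since ψ is not surjective, we determine |image(ψ)|. Computing x^32 mod 56 for each x (by repeated squaring, reducing mod 56 at every step), the values ψ(0), ψ(1), …, ψ(55) are: 0, 1, 32, 9, 16, 25, 8, 49, 8, 25, 16, 9, 32, 1, 0, 1, 32, 9, 16, 25, 8, 49, 8, 25, 16, 9, 32, 1, 0, 1, 32, 9, 16, 25, 8, 49, 8, 25, 16, 9, 32, 1, 0, 1, 32, 9, 16, 25, 8, 49, 8, 25, 16, 9, 32, 1.
The distinct values are {0, 1, 8, 9, 16, 25, 32, 49}; there are 8 of them.

8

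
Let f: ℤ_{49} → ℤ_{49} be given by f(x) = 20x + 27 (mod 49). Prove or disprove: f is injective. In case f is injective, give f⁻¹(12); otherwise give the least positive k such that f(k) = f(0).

If f(a) = f(b), then 20a ≡ 20b (mod 49). Because gcd(20, 49) = 1, we may cancel 20 to get a ≡ b (mod 49).
Hence f is injective.
We now compute 20⁻¹ mod 49 explicitly. Euclid's algorithm: 49 = 2·20 + 9, 20 = 2·9 + 2, 9 = 4·2 + 1; back-substituting gives 1 = 27·20 − 11·49, so 20⁻¹ ≡ 27 (mod 49).
Since f is injective, we compute f⁻¹(12): solve 20x + 27 ≡ 12 (mod 49), i.e. 20x ≡ 34 (mod 49).
Multiplying by 20⁻¹ = 27 gives x ≡ 27·34 = 918 = 18·49 + 36 ≡ 36 (mod 49).
Check: f(36) = 20·36 + 27 = 747 = 15·49 + 12 ≡ 12 (mod 49).

36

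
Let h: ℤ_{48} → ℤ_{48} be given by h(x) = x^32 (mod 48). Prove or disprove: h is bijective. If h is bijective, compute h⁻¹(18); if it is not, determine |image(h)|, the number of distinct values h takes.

4

h(2): Repeated squaring mod 48: 2^1 ≡ 2, 2^2 ≡ 2² = 4, 2^4 ≡ 4² = 16, 2^8 ≡ 16² = 256 ≡ 16, 2^16 ≡ 16² = 256 ≡ 16, 2^32 ≡ 16² = 256 ≡ 16. So 2^32 ≡ 16 (mod 48).
h(4): Repeated squaring mod 48: 4^1 ≡ 4, 4^2 ≡ 4² = 16, 4^4 ≡ 16² = 256 ≡ 16, 4^8 ≡ 16² = 256 ≡ 16, 4^16 ≡ 16² = 256 ≡ 16, 4^32 ≡ 16² = 256 ≡ 16. So 4^32 ≡ 16 (mod 48).
So h(2) = h(4) = 16 while 2 ≠ 4, hence h is not injective, hence not bijective.
Since h is not bijective, we determine |image(h)|. Computing x^32 mod 48 for each x (by repeated squaring, reducing mod 48 at every step), the values h(0), h(1), …, h(47) are: 0, 1, 16, 33, 16, 1, 0, 1, 16, 33, 16, 1, 0, 1, 16, 33, 16, 1, 0, 1, 16, 33, 16, 1, 0, 1, 16, 33, 16, 1, 0, 1, 16, 33, 16, 1, 0, 1, 16, 33, 16, 1, 0, 1, 16, 33, 16, 1.
The distinct values are {0, 1, 16, 33}; there are 4 of them.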